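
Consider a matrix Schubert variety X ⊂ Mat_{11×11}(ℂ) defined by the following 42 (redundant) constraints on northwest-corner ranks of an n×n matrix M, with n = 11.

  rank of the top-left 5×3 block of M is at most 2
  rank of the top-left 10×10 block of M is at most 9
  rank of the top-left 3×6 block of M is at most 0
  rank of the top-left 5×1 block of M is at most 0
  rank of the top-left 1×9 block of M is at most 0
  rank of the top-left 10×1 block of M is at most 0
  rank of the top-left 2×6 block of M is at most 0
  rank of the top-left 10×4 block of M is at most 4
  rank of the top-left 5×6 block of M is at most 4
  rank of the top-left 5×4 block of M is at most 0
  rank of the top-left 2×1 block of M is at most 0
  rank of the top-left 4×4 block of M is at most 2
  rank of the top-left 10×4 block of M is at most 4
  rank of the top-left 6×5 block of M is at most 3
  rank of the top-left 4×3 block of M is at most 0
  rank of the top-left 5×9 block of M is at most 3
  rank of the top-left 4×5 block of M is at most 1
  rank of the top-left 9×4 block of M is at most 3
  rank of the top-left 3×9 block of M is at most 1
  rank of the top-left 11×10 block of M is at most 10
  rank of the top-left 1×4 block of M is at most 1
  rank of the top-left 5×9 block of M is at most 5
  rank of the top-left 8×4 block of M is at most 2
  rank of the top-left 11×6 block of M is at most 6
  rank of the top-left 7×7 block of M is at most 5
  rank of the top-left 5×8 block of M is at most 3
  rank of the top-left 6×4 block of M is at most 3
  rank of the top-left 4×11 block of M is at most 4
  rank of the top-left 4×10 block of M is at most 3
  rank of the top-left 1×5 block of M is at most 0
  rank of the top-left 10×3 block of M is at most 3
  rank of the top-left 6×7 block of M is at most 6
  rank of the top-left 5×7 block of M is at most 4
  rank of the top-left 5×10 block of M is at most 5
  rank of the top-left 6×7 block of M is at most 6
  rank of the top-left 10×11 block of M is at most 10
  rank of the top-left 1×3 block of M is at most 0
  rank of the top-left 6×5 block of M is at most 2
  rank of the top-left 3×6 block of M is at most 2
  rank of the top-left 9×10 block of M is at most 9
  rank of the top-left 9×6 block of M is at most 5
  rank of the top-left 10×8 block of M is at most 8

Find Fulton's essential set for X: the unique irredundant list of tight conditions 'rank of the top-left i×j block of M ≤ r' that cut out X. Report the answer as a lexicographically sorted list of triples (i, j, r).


Rank table r_w(11×11) implied by the 42 constraints:

  R[1]: 0 0 0 0 0 0 0 0 0 1 1
  R[2]: 0 0 0 0 0 0 1 1 1 2 2
  R[3]: 0 0 0 0 0 0 1 1 1 2 3
  R[4]: 0 0 0 0 1 1 2 2 2 3 4
  R[5]: 0 0 0 0 1 2 3 3 3 4 5
  R[6]: 0 1 1 1 2 3 4 4 4 5 6
  R[7]: 0 1 2 2 3 4 5 5 5 6 7
  R[8]: 0 1 2 2 3 4 5 6 6 7 8
  R[9]: 0 1 2 3 4 5 6 7 7 8 9
  R[10]: 0 1 2 3 4 5 6 7 8 9 10
  R[11]: 1 2 3 4 5 6 7 8 9 10 11

hence w(1..11) = (10, 7, 11, 5, 6, 2, 3, 8, 4, 9, 1).

ℓ(w)=37; the 6 essential cells (i,j,r):

[(1, 9, 0), (3, 6, 0), (3, 9, 1), (5, 4, 0), (8, 4, 2), (10, 1, 0)]


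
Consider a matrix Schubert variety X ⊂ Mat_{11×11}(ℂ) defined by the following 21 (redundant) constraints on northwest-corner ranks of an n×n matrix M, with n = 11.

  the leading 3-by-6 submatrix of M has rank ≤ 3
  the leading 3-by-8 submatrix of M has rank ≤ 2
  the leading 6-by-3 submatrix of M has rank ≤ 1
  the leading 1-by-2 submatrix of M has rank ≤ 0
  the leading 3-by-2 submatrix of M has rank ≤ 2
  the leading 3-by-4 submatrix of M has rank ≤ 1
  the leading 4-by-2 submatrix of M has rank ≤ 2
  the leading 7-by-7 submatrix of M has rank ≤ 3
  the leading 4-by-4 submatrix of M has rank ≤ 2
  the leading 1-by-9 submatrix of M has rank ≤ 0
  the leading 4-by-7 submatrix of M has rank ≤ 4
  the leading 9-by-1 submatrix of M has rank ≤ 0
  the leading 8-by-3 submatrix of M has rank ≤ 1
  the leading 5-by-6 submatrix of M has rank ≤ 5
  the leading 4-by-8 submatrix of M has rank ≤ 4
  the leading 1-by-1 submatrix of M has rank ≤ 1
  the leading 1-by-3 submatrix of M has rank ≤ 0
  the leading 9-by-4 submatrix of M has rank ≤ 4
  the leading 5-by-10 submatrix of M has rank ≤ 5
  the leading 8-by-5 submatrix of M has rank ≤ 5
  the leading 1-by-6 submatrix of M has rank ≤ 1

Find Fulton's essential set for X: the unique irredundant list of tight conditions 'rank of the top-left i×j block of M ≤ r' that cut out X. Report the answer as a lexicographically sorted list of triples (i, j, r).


Reconstructing r_w from the 21 given conditions:

  0 0 0 0 0 0 0 0 0 1 1
  0 1 1 1 1 1 1 1 1 2 2
  0 1 1 1 2 2 2 2 2 3 3
  0 1 1 2 3 3 3 3 3 4 4
  0 1 1 2 3 3 3 4 4 5 5
  0 1 1 2 3 3 3 4 5 6 6
  0 1 1 2 3 3 3 4 5 6 7
  0 1 1 2 3 4 4 5 6 7 8
  0 1 2 3 4 5 5 6 7 8 9
  1 2 3 4 5 6 6 7 8 9 10
  1 2 3 4 5 6 7 8 9 10 11

reading off 1-entries of Δ²R: w = (10, 2, 5, 4, 8, 9, 11, 6, 3, 1, 7).

D(w) has 30 cells with 5 SE-corners; essential set:

[(1, 9, 0), (3, 4, 1), (7, 7, 3), (8, 3, 1), (9, 1, 0)]


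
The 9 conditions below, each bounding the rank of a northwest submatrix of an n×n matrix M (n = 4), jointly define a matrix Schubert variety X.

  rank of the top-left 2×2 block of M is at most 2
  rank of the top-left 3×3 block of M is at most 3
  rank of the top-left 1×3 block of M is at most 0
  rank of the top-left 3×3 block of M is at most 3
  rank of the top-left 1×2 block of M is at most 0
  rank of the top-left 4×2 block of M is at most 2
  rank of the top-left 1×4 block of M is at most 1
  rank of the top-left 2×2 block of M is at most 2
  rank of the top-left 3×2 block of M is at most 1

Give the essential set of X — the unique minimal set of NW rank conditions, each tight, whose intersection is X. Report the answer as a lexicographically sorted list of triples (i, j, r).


The tightest implied rank at each (i,j), from the 9 conditions:

  0 | 0 | 0 | 1
  1 | 1 | 1 | 2
  1 | 1 | 2 | 3
  1 | 2 | 3 | 4

reading off 1-entries of Δ²R: w = (4, 1, 3, 2).

Rothe diagram D(w) (4 cells), 2 SE-corners (essential conditions):

[(1, 3, 0), (3, 2, 1)]


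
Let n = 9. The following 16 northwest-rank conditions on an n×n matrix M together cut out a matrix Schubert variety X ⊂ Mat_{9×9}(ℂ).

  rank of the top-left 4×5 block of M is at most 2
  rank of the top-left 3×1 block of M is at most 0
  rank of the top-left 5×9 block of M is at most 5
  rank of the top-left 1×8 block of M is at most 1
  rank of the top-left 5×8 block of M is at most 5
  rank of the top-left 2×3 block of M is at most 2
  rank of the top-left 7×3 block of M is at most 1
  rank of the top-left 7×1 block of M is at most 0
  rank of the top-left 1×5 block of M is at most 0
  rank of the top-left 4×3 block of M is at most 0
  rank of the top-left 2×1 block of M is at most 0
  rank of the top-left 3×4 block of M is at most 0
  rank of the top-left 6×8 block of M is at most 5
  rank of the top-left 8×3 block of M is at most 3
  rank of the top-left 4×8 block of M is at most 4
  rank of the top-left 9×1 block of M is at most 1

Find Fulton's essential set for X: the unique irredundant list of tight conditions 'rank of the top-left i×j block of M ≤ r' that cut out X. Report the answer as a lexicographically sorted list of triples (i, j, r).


Computing R[i][j] = min implied NW-rank bound (n=9, 16 conditions):

  i=1: 0 | 0 | 0 | 0 | 0 | 1 | 1 | 1 | 1
  i=2: 0 | 0 | 0 | 0 | 1 | 2 | 2 | 2 | 2
  i=3: 0 | 0 | 0 | 0 | 1 | 2 | 3 | 3 | 3
  i=4: 0 | 0 | 0 | 1 | 2 | 3 | 4 | 4 | 4
  i=5: 0 | 1 | 1 | 2 | 3 | 4 | 5 | 5 | 5
  i=6: 0 | 1 | 1 | 2 | 3 | 4 | 5 | 5 | 6
  i=7: 0 | 1 | 1 | 2 | 3 | 4 | 5 | 6 | 7
  i=8: 1 | 2 | 2 | 3 | 4 | 5 | 6 | 7 | 8
  i=9: 1 | 2 | 3 | 4 | 5 | 6 | 7 | 8 | 9

the unique w with this rank table is (6, 5, 7, 4, 2, 9, 8, 1, 3).

D(w) has 22 cells with 6 SE-corners; essential set:

[(1, 5, 0), (3, 4, 0), (4, 3, 0), (6, 8, 5), (7, 1, 0), (7, 3, 1)]


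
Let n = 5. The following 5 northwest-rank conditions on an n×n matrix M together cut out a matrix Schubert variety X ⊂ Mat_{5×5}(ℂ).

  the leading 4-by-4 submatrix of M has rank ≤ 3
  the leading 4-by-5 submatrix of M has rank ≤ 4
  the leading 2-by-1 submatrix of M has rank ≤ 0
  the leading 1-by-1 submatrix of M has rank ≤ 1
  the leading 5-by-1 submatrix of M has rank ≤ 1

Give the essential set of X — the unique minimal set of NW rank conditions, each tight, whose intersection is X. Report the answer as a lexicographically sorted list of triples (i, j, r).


Reconstructing r_w from the 5 given conditions:

  row 1: 0 1 1 1 1
  row 2: 0 1 2 2 2
  row 3: 1 2 3 3 3
  row 4: 1 2 3 3 4
  row 5: 1 2 3 4 5

so w = (2, 3, 1, 5, 4).

Rothe diagram D(w) (3 cells), 2 SE-corners (essential conditions):

[(2, 1, 0), (4, 4, 3)]


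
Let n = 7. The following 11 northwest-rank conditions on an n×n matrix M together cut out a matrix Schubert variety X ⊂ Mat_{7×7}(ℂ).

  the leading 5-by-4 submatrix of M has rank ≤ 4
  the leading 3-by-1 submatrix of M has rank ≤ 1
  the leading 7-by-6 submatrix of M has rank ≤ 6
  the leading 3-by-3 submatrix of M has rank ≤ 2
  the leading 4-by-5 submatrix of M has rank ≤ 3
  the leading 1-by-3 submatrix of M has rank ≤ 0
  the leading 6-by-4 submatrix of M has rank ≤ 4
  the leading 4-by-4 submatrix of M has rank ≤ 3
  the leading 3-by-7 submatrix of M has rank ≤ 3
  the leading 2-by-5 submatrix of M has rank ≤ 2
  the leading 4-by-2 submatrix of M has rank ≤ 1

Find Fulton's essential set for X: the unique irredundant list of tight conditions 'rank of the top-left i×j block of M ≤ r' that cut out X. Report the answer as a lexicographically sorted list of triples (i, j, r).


The tightest implied rank at each (i,j), from the 11 conditions:

  R[1]: 0 0 0 1 1 1 1
  R[2]: 1 1 1 2 2 2 2
  R[3]: 1 1 2 3 3 3 3
  R[4]: 1 1 2 3 3 4 4
  R[5]: 1 2 3 4 4 5 5
  R[6]: 1 2 3 4 5 6 6
  R[7]: 1 2 3 4 5 6 7

reading off 1-entries of Δ²R: w = (4, 1, 3, 6, 2, 5, 7).

Fulton essential set (3 of the 6 Rothe cells):

[(1, 3, 0), (4, 2, 1), (4, 5, 3)]


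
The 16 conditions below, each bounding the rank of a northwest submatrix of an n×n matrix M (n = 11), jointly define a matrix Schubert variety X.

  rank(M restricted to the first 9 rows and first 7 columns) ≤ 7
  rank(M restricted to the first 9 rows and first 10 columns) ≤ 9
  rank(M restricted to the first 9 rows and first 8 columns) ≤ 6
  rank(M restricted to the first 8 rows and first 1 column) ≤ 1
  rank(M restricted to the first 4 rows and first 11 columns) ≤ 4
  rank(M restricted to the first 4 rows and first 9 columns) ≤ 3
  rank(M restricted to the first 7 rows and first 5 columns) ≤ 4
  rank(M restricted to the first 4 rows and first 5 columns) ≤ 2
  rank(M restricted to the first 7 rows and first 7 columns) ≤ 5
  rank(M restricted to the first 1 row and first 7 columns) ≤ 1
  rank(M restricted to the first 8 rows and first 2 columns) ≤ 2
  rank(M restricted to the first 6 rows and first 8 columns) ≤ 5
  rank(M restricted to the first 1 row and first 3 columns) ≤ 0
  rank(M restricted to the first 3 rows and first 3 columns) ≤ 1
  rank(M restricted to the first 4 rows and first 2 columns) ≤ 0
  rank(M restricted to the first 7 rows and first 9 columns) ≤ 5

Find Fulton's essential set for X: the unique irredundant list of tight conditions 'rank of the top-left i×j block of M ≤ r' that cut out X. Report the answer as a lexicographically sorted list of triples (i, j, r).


Propagating the 16 rank bounds to every northwest block:

  0, 0, 0, 1, 1, 1, 1, 1, 1, 1, 1
  0, 0, 1, 2, 2, 2, 2, 2, 2, 2, 2
  0, 0, 1, 2, 2, 3, 3, 3, 3, 3, 3
  0, 0, 1, 2, 2, 3, 3, 3, 3, 4, 4
  1, 1, 2, 3, 3, 4, 4, 4, 4, 5, 5
  1, 2, 3, 4, 4, 5, 5, 5, 5, 6, 6
  1, 2, 3, 4, 4, 5, 5, 5, 5, 6, 7
  1, 2, 3, 4, 5, 6, 6, 6, 6, 7, 8
  1, 2, 3, 4, 5, 6, 6, 6, 7, 8, 9
  1, 2, 3, 4, 5, 6, 7, 7, 8, 9, 10
  1, 2, 3, 4, 5, 6, 7, 8, 9, 10, 11

the unique w with this rank table is (4, 3, 6, 10, 1, 2, 11, 5, 9, 7, 8).

7 SE-corners of the 20-cell Rothe diagram give Ess(w):

[(1, 3, 0), (4, 2, 0), (4, 5, 2), (4, 9, 3), (7, 5, 4), (7, 9, 5), (9, 8, 6)]


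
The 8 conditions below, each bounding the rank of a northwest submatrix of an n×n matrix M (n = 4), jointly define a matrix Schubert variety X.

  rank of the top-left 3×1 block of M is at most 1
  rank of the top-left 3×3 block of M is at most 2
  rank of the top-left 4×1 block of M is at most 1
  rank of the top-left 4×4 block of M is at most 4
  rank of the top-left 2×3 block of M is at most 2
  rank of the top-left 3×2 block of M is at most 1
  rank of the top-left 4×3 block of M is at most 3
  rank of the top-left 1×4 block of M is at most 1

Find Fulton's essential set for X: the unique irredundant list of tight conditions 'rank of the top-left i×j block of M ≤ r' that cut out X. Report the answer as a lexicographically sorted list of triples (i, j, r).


Propagating the 8 rank bounds to every northwest block:

  i=1: 1 | 1 | 1 | 1
  i=2: 1 | 1 | 2 | 2
  i=3: 1 | 1 | 2 | 3
  i=4: 1 | 2 | 3 | 4

hence w(1..4) = (1, 3, 4, 2).

|D(w)|=2, |Ess(w)|=1:

[(3, 2, 1)]


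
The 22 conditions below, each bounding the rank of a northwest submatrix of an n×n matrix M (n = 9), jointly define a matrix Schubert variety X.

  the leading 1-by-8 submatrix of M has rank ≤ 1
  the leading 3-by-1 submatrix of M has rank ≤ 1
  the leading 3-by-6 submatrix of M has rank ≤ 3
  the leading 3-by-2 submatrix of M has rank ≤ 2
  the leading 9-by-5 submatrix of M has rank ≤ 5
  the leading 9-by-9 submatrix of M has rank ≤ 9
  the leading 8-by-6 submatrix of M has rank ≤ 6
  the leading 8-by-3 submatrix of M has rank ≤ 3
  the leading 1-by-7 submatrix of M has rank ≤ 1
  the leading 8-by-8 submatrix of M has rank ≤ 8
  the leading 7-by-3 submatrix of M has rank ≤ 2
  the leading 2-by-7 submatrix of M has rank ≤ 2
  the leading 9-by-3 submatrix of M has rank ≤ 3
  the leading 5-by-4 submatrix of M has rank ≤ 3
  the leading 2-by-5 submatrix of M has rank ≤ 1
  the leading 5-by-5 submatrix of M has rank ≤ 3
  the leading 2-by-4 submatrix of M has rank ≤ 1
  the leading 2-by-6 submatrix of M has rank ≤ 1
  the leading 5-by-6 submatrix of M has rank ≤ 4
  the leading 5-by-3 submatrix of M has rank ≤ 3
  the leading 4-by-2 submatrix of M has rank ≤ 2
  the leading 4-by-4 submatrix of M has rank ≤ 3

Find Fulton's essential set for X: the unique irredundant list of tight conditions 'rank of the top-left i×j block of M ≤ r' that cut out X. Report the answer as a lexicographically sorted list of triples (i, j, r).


Computing R[i][j] = min implied NW-rank bound (n=9, 22 conditions):

  1 1 1 1 1 1 1 1 1
  1 1 1 1 1 1 2 2 2
  1 2 2 2 2 2 3 3 3
  1 2 2 3 3 3 4 4 4
  1 2 2 3 3 4 5 5 5
  1 2 2 3 4 5 6 6 6
  1 2 2 3 4 5 6 7 7
  1 2 3 4 5 6 7 8 8
  1 2 3 4 5 6 7 8 9

hence w(1..9) = (1, 7, 2, 4, 6, 5, 8, 3, 9).

|D(w)|=10, |Ess(w)|=3:

[(2, 6, 1), (5, 5, 3), (7, 3, 2)]


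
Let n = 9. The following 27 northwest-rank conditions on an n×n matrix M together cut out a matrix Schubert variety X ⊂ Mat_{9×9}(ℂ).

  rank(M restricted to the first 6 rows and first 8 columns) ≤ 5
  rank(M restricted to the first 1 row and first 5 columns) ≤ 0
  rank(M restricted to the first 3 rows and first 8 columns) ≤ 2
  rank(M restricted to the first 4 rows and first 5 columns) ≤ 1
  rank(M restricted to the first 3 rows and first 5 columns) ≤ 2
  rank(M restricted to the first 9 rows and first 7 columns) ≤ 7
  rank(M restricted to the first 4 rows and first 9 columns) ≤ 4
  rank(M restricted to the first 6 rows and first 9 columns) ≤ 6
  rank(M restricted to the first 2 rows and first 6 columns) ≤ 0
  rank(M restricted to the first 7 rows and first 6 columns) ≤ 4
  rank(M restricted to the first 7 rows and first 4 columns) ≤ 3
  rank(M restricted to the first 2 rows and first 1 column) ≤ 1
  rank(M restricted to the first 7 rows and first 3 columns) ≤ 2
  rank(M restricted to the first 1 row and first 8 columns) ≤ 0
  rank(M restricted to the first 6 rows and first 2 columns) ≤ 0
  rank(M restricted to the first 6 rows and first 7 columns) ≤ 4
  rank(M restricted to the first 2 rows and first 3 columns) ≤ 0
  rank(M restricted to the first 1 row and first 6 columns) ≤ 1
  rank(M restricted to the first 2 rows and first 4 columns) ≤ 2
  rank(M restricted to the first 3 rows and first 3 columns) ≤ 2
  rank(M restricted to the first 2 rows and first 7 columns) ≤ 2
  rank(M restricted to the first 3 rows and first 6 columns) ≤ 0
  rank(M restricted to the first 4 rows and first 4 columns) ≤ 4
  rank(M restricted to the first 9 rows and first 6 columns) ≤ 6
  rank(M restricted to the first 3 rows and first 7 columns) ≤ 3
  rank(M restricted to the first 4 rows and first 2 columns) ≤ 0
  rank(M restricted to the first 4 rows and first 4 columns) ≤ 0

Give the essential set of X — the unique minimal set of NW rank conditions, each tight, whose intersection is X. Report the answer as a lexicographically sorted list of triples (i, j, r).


Rank table r_w(9×9) implied by the 27 constraints:

  R[1]: 0 | 0 | 0 | 0 | 0 | 0 | 0 | 0 | 1
  R[2]: 0 | 0 | 0 | 0 | 0 | 0 | 1 | 1 | 2
  R[3]: 0 | 0 | 0 | 0 | 0 | 0 | 1 | 2 | 3
  R[4]: 0 | 0 | 0 | 0 | 1 | 1 | 2 | 3 | 4
  R[5]: 0 | 0 | 1 | 1 | 2 | 2 | 3 | 4 | 5
  R[6]: 0 | 0 | 1 | 2 | 3 | 3 | 4 | 5 | 6
  R[7]: 1 | 1 | 2 | 3 | 4 | 4 | 5 | 6 | 7
  R[8]: 1 | 2 | 3 | 4 | 5 | 5 | 6 | 7 | 8
  R[9]: 1 | 2 | 3 | 4 | 5 | 6 | 7 | 8 | 9

hence w(1..9) = (9, 7, 8, 5, 3, 4, 1, 2, 6).

D(w) has 28 cells with 4 SE-corners; essential set:

[(1, 8, 0), (3, 6, 0), (4, 4, 0), (6, 2, 0)]


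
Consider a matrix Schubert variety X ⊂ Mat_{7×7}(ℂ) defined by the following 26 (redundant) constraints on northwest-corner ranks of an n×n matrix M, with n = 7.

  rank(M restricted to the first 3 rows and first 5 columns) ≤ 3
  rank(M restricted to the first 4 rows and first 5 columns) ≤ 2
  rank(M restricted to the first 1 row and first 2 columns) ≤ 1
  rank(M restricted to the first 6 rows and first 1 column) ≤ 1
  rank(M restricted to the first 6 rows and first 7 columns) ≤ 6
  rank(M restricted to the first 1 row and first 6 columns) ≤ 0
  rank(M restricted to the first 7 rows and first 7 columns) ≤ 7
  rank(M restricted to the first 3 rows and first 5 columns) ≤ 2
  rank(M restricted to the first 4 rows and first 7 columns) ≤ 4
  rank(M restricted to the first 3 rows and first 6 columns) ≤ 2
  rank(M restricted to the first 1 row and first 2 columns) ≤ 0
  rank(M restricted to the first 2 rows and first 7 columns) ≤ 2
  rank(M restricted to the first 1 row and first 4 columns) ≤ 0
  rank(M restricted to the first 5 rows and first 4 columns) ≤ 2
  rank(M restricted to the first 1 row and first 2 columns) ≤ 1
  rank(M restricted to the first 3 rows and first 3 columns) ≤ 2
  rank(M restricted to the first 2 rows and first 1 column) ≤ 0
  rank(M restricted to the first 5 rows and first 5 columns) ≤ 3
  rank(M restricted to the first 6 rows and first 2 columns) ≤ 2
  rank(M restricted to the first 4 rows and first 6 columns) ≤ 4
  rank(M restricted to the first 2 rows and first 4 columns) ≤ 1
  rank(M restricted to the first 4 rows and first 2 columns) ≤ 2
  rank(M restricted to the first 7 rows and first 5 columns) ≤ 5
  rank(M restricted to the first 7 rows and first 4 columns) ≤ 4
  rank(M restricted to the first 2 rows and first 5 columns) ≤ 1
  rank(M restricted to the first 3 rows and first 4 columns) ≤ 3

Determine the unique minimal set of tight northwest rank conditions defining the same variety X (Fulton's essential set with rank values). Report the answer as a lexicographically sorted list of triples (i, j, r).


Rank table r_w(7×7) implied by the 26 constraints:

  R[1]: 0, 0, 0, 0, 0, 0, 1
  R[2]: 0, 1, 1, 1, 1, 1, 2
  R[3]: 1, 2, 2, 2, 2, 2, 3
  R[4]: 1, 2, 2, 2, 2, 3, 4
  R[5]: 1, 2, 2, 2, 3, 4, 5
  R[6]: 1, 2, 3, 3, 4, 5, 6
  R[7]: 1, 2, 3, 4, 5, 6, 7

so w = (7, 2, 1, 6, 5, 3, 4).

ℓ(w)=12; the 4 essential cells (i,j,r):

[(1, 6, 0), (2, 1, 0), (4, 5, 2), (5, 4, 2)]


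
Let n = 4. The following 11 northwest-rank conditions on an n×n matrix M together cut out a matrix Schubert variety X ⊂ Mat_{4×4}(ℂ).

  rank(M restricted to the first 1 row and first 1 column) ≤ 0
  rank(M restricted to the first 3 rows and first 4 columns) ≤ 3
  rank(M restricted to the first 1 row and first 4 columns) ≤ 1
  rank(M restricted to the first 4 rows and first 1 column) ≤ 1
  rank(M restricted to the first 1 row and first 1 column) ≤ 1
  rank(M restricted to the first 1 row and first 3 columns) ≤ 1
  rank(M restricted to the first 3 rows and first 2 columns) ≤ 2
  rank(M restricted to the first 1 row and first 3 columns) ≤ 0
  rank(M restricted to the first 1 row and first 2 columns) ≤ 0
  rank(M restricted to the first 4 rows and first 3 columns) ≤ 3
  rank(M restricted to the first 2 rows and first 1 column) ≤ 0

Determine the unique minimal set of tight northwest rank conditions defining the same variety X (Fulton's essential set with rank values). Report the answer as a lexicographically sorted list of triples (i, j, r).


The tightest implied rank at each (i,j), from the 11 conditions:

  R[1]: 0  0  0  1
  R[2]: 0  1  1  2
  R[3]: 1  2  2  3
  R[4]: 1  2  3  4

so w = (4, 2, 1, 3).

Fulton essential set (2 of the 4 Rothe cells):

[(1, 3, 0), (2, 1, 0)]


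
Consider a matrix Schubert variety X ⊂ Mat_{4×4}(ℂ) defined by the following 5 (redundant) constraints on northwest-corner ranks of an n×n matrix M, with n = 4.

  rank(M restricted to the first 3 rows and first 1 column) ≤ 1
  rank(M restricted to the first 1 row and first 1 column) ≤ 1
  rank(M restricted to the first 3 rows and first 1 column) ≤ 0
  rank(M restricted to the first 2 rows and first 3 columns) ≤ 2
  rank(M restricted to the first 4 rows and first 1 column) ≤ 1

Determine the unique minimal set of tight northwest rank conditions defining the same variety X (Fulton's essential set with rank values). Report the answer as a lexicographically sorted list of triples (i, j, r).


The tightest implied rank at each (i,j), from the 5 conditions:

  row 1: 0 | 1 | 1 | 1
  row 2: 0 | 1 | 2 | 2
  row 3: 0 | 1 | 2 | 3
  row 4: 1 | 2 | 3 | 4

the unique w with this rank table is (2, 3, 4, 1).

Rothe diagram D(w) (3 cells), 1 SE-corner (essential condition):

[(3, 1, 0)]


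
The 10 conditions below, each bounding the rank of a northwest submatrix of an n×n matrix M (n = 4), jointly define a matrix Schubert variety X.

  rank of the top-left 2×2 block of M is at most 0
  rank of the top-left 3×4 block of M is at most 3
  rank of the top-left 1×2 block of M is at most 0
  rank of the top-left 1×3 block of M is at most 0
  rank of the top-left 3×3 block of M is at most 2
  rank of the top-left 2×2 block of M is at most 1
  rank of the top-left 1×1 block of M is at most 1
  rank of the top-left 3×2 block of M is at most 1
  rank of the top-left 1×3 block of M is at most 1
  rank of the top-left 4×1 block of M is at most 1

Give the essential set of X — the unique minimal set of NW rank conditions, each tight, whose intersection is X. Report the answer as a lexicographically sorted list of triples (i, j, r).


The tightest implied rank at each (i,j), from the 10 conditions:

  R[1]: 0, 0, 0, 1
  R[2]: 0, 0, 1, 2
  R[3]: 1, 1, 2, 3
  R[4]: 1, 2, 3, 4

so w = (4, 3, 1, 2).

D(w) has 5 cells with 2 SE-corners; essential set:

[(1, 3, 0), (2, 2, 0)]


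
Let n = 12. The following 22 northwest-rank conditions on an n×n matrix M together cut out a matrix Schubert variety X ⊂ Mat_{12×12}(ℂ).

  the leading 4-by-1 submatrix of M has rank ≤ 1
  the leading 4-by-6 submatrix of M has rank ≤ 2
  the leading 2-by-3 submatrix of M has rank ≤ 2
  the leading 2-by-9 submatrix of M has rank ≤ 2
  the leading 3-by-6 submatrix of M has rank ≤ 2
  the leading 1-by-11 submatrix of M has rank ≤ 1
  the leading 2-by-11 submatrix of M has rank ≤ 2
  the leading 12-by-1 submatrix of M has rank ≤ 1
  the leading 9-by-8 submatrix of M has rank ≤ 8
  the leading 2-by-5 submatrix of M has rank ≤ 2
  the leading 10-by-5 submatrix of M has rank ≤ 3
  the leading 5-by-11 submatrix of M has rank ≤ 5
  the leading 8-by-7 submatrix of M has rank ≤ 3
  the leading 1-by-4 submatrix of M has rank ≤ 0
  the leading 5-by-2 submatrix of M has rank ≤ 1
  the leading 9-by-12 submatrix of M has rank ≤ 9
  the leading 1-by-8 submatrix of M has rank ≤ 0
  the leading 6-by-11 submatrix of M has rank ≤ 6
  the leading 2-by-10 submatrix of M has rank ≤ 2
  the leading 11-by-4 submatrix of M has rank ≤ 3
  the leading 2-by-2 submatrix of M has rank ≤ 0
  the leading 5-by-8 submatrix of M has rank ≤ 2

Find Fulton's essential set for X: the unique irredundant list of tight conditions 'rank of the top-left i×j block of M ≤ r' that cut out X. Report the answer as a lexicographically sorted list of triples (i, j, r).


The tightest implied rank at each (i,j), from the 22 conditions:

  i=1: 0, 0, 0, 0, 0, 0, 0, 0, 1, 1, 1, 1
  i=2: 0, 0, 1, 1, 1, 1, 1, 1, 2, 2, 2, 2
  i=3: 1, 1, 2, 2, 2, 2, 2, 2, 3, 3, 3, 3
  i=4: 1, 1, 2, 2, 2, 2, 2, 2, 3, 4, 4, 4
  i=5: 1, 1, 2, 2, 2, 2, 2, 2, 3, 4, 5, 5
  i=6: 1, 2, 3, 3, 3, 3, 3, 3, 4, 5, 6, 6
  i=7: 1, 2, 3, 3, 3, 3, 3, 4, 5, 6, 7, 7
  i=8: 1, 2, 3, 3, 3, 3, 3, 4, 5, 6, 7, 8
  i=9: 1, 2, 3, 3, 3, 4, 4, 5, 6, 7, 8, 9
  i=10: 1, 2, 3, 3, 3, 4, 5, 6, 7, 8, 9, 10
  i=11: 1, 2, 3, 3, 4, 5, 6, 7, 8, 9, 10, 11
  i=12: 1, 2, 3, 4, 5, 6, 7, 8, 9, 10, 11, 12

reading off 1-entries of Δ²R: w = (9, 3, 1, 10, 11, 2, 8, 12, 6, 7, 5, 4).

7 SE-corners of the 35-cell Rothe diagram give Ess(w):

[(1, 8, 0), (2, 2, 0), (5, 2, 1), (5, 8, 2), (8, 7, 3), (10, 5, 3), (11, 4, 3)]


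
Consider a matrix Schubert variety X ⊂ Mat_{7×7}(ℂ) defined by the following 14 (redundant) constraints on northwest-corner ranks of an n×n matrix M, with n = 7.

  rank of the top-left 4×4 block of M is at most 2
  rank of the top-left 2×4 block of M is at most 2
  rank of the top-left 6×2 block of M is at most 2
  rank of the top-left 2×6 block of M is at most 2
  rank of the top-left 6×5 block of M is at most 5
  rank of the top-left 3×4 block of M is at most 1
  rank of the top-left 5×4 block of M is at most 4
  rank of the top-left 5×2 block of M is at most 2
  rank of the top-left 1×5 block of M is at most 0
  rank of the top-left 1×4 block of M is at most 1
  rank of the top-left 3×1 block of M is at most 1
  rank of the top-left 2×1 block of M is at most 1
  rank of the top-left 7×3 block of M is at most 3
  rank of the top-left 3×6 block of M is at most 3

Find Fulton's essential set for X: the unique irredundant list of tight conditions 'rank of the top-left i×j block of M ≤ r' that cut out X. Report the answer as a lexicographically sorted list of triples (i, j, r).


Reconstructing r_w from the 14 given conditions:

  i=1: 0 | 0 | 0 | 0 | 0 | 1 | 1
  i=2: 1 | 1 | 1 | 1 | 1 | 2 | 2
  i=3: 1 | 1 | 1 | 1 | 2 | 3 | 3
  i=4: 1 | 2 | 2 | 2 | 3 | 4 | 4
  i=5: 1 | 2 | 3 | 3 | 4 | 5 | 5
  i=6: 1 | 2 | 3 | 4 | 5 | 6 | 6
  i=7: 1 | 2 | 3 | 4 | 5 | 6 | 7

the unique w with this rank table is (6, 1, 5, 2, 3, 4, 7).

Rothe diagram D(w) (8 cells), 2 SE-corners (essential conditions):

[(1, 5, 0), (3, 4, 1)]


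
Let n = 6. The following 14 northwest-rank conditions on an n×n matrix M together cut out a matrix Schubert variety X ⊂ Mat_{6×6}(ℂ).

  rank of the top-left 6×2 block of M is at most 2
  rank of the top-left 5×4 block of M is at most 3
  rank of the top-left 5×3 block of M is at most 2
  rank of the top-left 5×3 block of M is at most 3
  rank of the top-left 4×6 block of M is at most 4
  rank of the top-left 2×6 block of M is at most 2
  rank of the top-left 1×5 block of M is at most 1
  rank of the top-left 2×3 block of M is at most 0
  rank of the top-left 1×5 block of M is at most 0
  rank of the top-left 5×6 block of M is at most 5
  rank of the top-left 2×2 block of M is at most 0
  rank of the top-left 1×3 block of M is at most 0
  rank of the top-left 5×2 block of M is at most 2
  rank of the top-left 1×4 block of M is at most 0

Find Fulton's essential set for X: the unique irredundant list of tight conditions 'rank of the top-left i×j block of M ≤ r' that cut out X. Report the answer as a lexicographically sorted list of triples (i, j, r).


The tightest implied rank at each (i,j), from the 14 conditions:

  i=1: 0  0  0  0  0  1
  i=2: 0  0  0  1  1  2
  i=3: 1  1  1  2  2  3
  i=4: 1  2  2  3  3  4
  i=5: 1  2  2  3  4  5
  i=6: 1  2  3  4  5  6

second differences of R give the permutation w = (6, 4, 1, 2, 5, 3).

3 SE-corners of the 9-cell Rothe diagram give Ess(w):

[(1, 5, 0), (2, 3, 0), (5, 3, 2)]


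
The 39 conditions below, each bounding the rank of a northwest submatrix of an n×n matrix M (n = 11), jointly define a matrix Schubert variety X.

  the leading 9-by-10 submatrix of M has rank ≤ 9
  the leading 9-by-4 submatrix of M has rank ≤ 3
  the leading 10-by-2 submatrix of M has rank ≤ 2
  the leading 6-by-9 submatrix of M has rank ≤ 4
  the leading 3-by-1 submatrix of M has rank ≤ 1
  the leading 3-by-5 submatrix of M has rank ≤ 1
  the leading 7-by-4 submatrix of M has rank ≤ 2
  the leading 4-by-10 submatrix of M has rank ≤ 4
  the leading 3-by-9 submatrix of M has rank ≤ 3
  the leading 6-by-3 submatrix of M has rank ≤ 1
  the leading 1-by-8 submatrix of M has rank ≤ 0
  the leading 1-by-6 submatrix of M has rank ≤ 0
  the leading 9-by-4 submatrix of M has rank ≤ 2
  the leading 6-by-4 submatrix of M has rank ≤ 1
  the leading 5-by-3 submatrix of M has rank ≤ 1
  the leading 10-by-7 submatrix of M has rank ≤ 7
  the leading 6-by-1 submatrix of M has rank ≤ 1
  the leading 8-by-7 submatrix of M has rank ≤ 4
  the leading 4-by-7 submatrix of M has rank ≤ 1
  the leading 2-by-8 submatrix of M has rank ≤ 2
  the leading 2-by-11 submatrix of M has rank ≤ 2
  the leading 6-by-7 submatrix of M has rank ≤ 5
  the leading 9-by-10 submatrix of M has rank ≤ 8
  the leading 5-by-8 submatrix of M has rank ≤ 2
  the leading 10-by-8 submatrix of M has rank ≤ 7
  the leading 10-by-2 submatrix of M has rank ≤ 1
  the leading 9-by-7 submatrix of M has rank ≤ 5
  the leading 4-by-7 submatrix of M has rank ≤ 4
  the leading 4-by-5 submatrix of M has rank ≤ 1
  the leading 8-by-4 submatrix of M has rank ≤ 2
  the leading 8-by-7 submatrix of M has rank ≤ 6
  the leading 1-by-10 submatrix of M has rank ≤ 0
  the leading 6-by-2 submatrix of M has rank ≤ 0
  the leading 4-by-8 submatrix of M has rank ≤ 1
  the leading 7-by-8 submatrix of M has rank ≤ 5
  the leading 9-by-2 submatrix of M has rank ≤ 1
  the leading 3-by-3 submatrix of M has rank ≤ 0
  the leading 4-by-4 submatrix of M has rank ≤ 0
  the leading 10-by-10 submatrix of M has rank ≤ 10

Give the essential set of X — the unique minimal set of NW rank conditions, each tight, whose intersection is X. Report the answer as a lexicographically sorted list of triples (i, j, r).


Computing R[i][j] = min implied NW-rank bound (n=11, 39 conditions):

  0, 0, 0, 0, 0, 0, 0, 0, 0, 0, 1
  0, 0, 0, 0, 1, 1, 1, 1, 1, 1, 2
  0, 0, 0, 0, 1, 1, 1, 1, 2, 2, 3
  0, 0, 0, 0, 1, 1, 1, 1, 2, 3, 4
  0, 0, 1, 1, 2, 2, 2, 2, 3, 4, 5
  0, 0, 1, 1, 2, 3, 3, 3, 4, 5, 6
  1, 1, 2, 2, 3, 4, 4, 4, 5, 6, 7
  1, 1, 2, 2, 3, 4, 4, 5, 6, 7, 8
  1, 1, 2, 2, 3, 4, 5, 6, 7, 8, 9
  1, 1, 2, 3, 4, 5, 6, 7, 8, 9, 10
  1, 2, 3, 4, 5, 6, 7, 8, 9, 10, 11

reading off 1-entries of Δ²R: w = (11, 5, 9, 10, 3, 6, 1, 8, 7, 4, 2).

8 SE-corners of the 39-cell Rothe diagram give Ess(w):

[(1, 10, 0), (4, 4, 0), (4, 8, 1), (6, 2, 0), (6, 4, 1), (8, 7, 4), (9, 4, 2), (10, 2, 1)]


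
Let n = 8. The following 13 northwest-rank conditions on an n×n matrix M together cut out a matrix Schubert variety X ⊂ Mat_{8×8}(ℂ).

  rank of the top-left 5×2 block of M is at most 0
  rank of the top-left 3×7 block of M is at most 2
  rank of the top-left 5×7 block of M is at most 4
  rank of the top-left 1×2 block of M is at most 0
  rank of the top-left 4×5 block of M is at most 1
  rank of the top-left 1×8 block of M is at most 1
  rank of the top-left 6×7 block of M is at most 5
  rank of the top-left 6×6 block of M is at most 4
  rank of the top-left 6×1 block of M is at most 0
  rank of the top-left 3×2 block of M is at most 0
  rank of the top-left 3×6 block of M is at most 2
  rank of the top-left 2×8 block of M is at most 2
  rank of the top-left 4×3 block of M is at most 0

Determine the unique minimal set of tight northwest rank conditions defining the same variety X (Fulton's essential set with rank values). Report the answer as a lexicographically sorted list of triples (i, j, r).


The tightest implied rank at each (i,j), from the 13 conditions:

  i=1: 0  0  0  1  1  1  1  1
  i=2: 0  0  0  1  1  2  2  2
  i=3: 0  0  0  1  1  2  2  3
  i=4: 0  0  0  1  1  2  3  4
  i=5: 0  0  1  2  2  3  4  5
  i=6: 0  1  2  3  3  4  5  6
  i=7: 1  2  3  4  4  5  6  7
  i=8: 1  2  3  4  5  6  7  8

hence w(1..8) = (4, 6, 8, 7, 3, 2, 1, 5).

D(w) has 19 cells with 5 SE-corners; essential set:

[(3, 7, 2), (4, 3, 0), (4, 5, 1), (5, 2, 0), (6, 1, 0)]


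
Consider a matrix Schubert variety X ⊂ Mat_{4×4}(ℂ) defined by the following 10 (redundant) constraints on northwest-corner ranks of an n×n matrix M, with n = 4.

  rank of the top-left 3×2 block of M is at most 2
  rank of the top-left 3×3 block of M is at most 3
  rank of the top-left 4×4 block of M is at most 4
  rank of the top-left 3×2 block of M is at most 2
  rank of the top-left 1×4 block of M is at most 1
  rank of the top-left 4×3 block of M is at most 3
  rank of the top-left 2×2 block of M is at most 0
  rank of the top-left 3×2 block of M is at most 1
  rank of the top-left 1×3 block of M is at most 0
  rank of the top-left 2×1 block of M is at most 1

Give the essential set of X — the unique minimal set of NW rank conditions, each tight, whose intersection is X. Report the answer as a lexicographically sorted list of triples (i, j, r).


Reconstructing r_w from the 10 given conditions:

  i=1: 0  0  0  1
  i=2: 0  0  1  2
  i=3: 1  1  2  3
  i=4: 1  2  3  4

reading off 1-entries of Δ²R: w = (4, 3, 1, 2).

ℓ(w)=5; the 2 essential cells (i,j,r):

[(1, 3, 0), (2, 2, 0)]


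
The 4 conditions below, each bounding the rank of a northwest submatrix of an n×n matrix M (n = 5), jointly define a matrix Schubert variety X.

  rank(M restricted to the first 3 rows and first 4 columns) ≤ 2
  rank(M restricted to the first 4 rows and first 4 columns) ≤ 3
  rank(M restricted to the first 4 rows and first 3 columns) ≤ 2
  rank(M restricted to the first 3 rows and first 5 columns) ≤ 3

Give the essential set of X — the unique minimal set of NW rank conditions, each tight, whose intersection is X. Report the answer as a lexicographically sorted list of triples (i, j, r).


Reconstructing r_w from the 4 given conditions:

  i=1: 1 | 1 | 1 | 1 | 1
  i=2: 1 | 2 | 2 | 2 | 2
  i=3: 1 | 2 | 2 | 2 | 3
  i=4: 1 | 2 | 2 | 3 | 4
  i=5: 1 | 2 | 3 | 4 | 5

reading off 1-entries of Δ²R: w = (1, 2, 5, 4, 3).

Rothe diagram D(w) (3 cells), 2 SE-corners (essential conditions):

[(3, 4, 2), (4, 3, 2)]


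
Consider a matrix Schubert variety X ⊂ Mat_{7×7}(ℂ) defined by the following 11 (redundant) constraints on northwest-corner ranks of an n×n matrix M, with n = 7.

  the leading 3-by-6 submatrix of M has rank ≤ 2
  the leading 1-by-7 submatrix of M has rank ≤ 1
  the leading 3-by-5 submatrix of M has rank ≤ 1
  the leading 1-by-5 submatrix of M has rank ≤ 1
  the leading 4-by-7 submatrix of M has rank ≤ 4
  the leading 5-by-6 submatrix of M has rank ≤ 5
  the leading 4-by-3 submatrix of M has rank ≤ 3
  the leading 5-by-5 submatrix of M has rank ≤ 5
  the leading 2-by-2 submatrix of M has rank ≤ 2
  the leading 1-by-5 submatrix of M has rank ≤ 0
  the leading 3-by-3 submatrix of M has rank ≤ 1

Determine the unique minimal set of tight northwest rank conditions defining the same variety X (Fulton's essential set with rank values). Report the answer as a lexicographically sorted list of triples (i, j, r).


Computing R[i][j] = min implied NW-rank bound (n=7, 11 conditions):

  0  0  0  0  0  1  1
  1  1  1  1  1  2  2
  1  1  1  1  1  2  3
  1  2  2  2  2  3  4
  1  2  3  3  3  4  5
  1  2  3  4  4  5  6
  1  2  3  4  5  6  7

hence w(1..7) = (6, 1, 7, 2, 3, 4, 5).

Rothe diagram D(w) (9 cells), 2 SE-corners (essential conditions):

[(1, 5, 0), (3, 5, 1)]


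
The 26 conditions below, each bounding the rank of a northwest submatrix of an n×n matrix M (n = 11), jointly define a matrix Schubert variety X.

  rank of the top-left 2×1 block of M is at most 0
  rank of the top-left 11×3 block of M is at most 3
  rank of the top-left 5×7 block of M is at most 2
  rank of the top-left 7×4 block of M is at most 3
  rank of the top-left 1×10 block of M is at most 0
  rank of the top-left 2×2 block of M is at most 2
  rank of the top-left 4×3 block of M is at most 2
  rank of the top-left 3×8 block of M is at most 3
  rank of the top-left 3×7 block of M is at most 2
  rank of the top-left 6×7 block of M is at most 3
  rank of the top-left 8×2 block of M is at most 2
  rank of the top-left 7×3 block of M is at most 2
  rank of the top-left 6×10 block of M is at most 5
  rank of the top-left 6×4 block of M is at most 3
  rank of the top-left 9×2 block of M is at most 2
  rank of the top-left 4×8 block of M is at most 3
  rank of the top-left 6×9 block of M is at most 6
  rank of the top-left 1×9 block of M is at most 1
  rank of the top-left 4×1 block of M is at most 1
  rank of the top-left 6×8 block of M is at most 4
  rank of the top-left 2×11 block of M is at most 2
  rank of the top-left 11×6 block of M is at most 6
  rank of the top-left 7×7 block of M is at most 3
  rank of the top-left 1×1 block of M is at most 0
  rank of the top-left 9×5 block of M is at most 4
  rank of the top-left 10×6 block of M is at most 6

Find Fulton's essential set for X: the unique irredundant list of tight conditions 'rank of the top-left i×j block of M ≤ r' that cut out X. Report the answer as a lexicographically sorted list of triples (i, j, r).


Reconstructing r_w from the 26 given conditions:

  row 1: 0  0  0  0  0  0  0  0  0  0  1
  row 2: 0  1  1  1  1  1  1  1  1  1  2
  row 3: 1  2  2  2  2  2  2  2  2  2  3
  row 4: 1  2  2  2  2  2  2  3  3  3  4
  row 5: 1  2  2  2  2  2  2  3  4  4  5
  row 6: 1  2  2  3  3  3  3  4  5  5  6
  row 7: 1  2  2  3  3  3  3  4  5  6  7
  row 8: 1  2  3  4  4  4  4  5  6  7  8
  row 9: 1  2  3  4  4  5  5  6  7  8  9
  row 10: 1  2  3  4  5  6  6  7  8  9  10
  row 11: 1  2  3  4  5  6  7  8  9  10  11

reading off 1-entries of Δ²R: w = (11, 2, 1, 8, 9, 4, 10, 3, 6, 5, 7).

ℓ(w)=27; the 6 essential cells (i,j,r):

[(1, 10, 0), (2, 1, 0), (5, 7, 2), (7, 3, 2), (7, 7, 3), (9, 5, 4)]


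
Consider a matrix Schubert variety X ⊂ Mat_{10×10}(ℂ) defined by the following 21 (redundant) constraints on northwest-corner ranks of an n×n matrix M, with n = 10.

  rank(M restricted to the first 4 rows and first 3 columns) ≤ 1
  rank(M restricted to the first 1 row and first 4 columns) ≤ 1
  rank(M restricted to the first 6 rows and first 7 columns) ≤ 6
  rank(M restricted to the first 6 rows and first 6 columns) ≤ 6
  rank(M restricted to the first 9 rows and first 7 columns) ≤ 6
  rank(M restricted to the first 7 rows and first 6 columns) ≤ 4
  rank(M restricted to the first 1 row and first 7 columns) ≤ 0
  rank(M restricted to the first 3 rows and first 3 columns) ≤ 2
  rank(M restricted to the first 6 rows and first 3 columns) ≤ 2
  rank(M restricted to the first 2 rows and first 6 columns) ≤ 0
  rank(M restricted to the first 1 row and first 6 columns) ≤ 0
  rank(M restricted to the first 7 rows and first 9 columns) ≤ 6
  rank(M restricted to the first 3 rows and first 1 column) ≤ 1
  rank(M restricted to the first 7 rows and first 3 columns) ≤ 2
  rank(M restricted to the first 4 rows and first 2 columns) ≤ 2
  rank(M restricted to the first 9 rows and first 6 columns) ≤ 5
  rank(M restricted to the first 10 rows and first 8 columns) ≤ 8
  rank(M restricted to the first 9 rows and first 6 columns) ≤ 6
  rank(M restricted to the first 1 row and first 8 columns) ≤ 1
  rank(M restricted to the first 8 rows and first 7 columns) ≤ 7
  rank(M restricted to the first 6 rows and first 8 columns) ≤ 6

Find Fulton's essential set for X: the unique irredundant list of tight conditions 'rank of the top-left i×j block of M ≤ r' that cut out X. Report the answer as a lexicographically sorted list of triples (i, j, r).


Recovering R(i,j) via the rank-extension bound from the 21 conditions:

  0 | 0 | 0 | 0 | 0 | 0 | 0 | 1 | 1 | 1
  0 | 0 | 0 | 0 | 0 | 0 | 1 | 2 | 2 | 2
  1 | 1 | 1 | 1 | 1 | 1 | 2 | 3 | 3 | 3
  1 | 1 | 1 | 2 | 2 | 2 | 3 | 4 | 4 | 4
  1 | 2 | 2 | 3 | 3 | 3 | 4 | 5 | 5 | 5
  1 | 2 | 2 | 3 | 4 | 4 | 5 | 6 | 6 | 6
  1 | 2 | 2 | 3 | 4 | 4 | 5 | 6 | 6 | 7
  1 | 2 | 3 | 4 | 5 | 5 | 6 | 7 | 7 | 8
  1 | 2 | 3 | 4 | 5 | 5 | 6 | 7 | 8 | 9
  1 | 2 | 3 | 4 | 5 | 6 | 7 | 8 | 9 | 10

giving w = (8, 7, 1, 4, 2, 5, 10, 3, 9, 6) via Δ²R.

Fulton essential set (7 of the 20 Rothe cells):

[(1, 7, 0), (2, 6, 0), (4, 3, 1), (7, 3, 2), (7, 6, 4), (7, 9, 6), (9, 6, 5)]
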